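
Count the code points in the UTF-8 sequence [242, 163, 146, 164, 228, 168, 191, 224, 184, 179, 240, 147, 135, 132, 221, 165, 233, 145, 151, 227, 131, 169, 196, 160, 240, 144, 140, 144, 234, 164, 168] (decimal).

10

Byte at offset 0: 0xF2 = 11110010 → 4-byte char (#1). Advance 4.
Byte at offset 4: 0xE4 = 11100100 → 3-byte char (#2). Advance 3.
Byte at offset 7: 0xE0 = 11100000 → 3-byte char (#3). Advance 3.
Byte at offset 10: 0xF0 = 11110000 → 4-byte char (#4). Advance 4.
Byte at offset 14: 0xDD = 11011101 → 2-byte char (#5). Advance 2.
Byte at offset 16: 0xE9 = 11101001 → 3-byte char (#6). Advance 3.
Byte at offset 19: 0xE3 = 11100011 → 3-byte char (#7). Advance 3.
Byte at offset 22: 0xC4 = 11000100 → 2-byte char (#8). Advance 2.
Byte at offset 24: 0xF0 = 11110000 → 4-byte char (#9). Advance 4.
Byte at offset 28: 0xEA = 11101010 → 3-byte char (#10). Advance 3.
Reached end at offset 31 after 10 code points.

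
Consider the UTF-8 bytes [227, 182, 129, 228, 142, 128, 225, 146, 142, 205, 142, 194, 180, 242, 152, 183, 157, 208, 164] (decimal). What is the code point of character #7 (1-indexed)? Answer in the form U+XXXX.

Offset 0: leading byte 0xE3 = 11100011 → 3-byte char #1 = E3 B6 81.
Offset 3: leading byte 0xE4 = 11100100 → 3-byte char #2 = E4 8E 80.
Offset 6: leading byte 0xE1 = 11100001 → 3-byte char #3 = E1 92 8E.
Offset 9: leading byte 0xCD = 11001101 → 2-byte char #4 = CD 8E.
Offset 11: leading byte 0xC2 = 11000010 → 2-byte char #5 = C2 B4.
Offset 13: leading byte 0xF2 = 11110010 → 4-byte char #6 = F2 98 B7 9D.
Offset 17: leading byte 0xD0 = 11010000 → 2-byte char #7 = D0 A4.
Leading byte 0xD0 = 11010000 matches 110xxxxx → 2-byte sequence.
Byte 1: 0xD0 = 11010000, payload 10000 (5 bits).
Byte 2: 0xA4 = 10100100 (10xxxxxx ✓), payload 100100.
Concatenate: 10000100100 = 0x424 (11 bits → U+0424).

U+0424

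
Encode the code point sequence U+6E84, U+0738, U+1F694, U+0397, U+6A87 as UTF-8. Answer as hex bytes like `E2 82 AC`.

U+6E84: 3-byte form → E6 BA 84.
U+0738: 2-byte form → DC B8.
U+1F694: 4-byte form → F0 9F 9A 94.
U+0397: 2-byte form → CE 97.
U+6A87: 3-byte form → E6 AA 87.
Concatenated (14 bytes): E6 BA 84 DC B8 F0 9F 9A 94 CE 97 E6 AA 87.

E6 BA 84 DC B8 F0 9F 9A 94 CE 97 E6 AA 87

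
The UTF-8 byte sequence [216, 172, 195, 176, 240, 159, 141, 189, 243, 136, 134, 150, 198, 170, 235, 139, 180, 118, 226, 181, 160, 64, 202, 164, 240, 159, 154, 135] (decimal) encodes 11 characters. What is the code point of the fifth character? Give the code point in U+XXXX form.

Offset 0: leading byte 0xD8 = 11011000 → 2-byte char #1 = D8 AC.
Offset 2: leading byte 0xC3 = 11000011 → 2-byte char #2 = C3 B0.
Offset 4: leading byte 0xF0 = 11110000 → 4-byte char #3 = F0 9F 8D BD.
Offset 8: leading byte 0xF3 = 11110011 → 4-byte char #4 = F3 88 86 96.
Offset 12: leading byte 0xC6 = 11000110 → 2-byte char #5 = C6 AA.
Leading byte 0xC6 = 11000110 matches 110xxxxx → 2-byte sequence.
Byte 1: 0xC6 = 11000110, payload 00110 (5 bits).
Byte 2: 0xAA = 10101010 (10xxxxxx ✓), payload 101010.
Concatenate: 00110101010 = 0x1AA (11 bits → U+01AA).

U+01AA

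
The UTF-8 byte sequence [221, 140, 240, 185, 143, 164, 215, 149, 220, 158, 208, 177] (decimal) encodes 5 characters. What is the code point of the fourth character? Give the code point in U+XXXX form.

Offset 0: leading byte 0xDD = 11011101 → 2-byte char #1 = DD 8C.
Offset 2: leading byte 0xF0 = 11110000 → 4-byte char #2 = F0 B9 8F A4.
Offset 6: leading byte 0xD7 = 11010111 → 2-byte char #3 = D7 95.
Offset 8: leading byte 0xDC = 11011100 → 2-byte char #4 = DC 9E.
Leading byte 0xDC = 11011100 matches 110xxxxx → 2-byte sequence.
Byte 1: 0xDC = 11011100, payload 11100 (5 bits).
Byte 2: 0x9E = 10011110 (10xxxxxx ✓), payload 011110.
Concatenate: 11100011110 = 0x71E (11 bits → U+071E).

U+071E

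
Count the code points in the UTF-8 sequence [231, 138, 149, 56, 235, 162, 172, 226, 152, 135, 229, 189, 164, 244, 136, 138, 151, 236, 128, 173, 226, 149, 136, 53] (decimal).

9

Byte at offset 0: 0xE7 = 11100111 → 3-byte char (#1). Advance 3.
Byte at offset 3: 0x38 = 00111000 → 1-byte char (#2). Advance 1.
Byte at offset 4: 0xEB = 11101011 → 3-byte char (#3). Advance 3.
Byte at offset 7: 0xE2 = 11100010 → 3-byte char (#4). Advance 3.
Byte at offset 10: 0xE5 = 11100101 → 3-byte char (#5). Advance 3.
Byte at offset 13: 0xF4 = 11110100 → 4-byte char (#6). Advance 4.
Byte at offset 17: 0xEC = 11101100 → 3-byte char (#7). Advance 3.
Byte at offset 20: 0xE2 = 11100010 → 3-byte char (#8). Advance 3.
Byte at offset 23: 0x35 = 00110101 → 1-byte char (#9). Advance 1.
Reached end at offset 24 after 9 code points.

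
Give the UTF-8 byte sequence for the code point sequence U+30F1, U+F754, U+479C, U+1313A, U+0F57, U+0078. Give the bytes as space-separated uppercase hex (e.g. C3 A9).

U+30F1: 3-byte form → E3 83 B1.
U+F754: 3-byte form → EF 9D 94.
U+479C: 3-byte form → E4 9E 9C.
U+1313A: 4-byte form → F0 93 84 BA.
U+0F57: 3-byte form → E0 BD 97.
U+0078: 1-byte form → 78.
Concatenated (17 bytes): E3 83 B1 EF 9D 94 E4 9E 9C F0 93 84 BA E0 BD 97 78.

E3 83 B1 EF 9D 94 E4 9E 9C F0 93 84 BA E0 BD 97 78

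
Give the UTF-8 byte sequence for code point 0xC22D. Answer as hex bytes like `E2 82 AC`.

EC 88 AD

U+C22D = 0xC22D = 49709 decimal. In range U+0800–U+FFFF → 3-byte form: 1110xxxx 10xxxxxx 10xxxxxx.
Binary (16 bits): 1100001000101101.
Split 4+6+6: 1100 | 001000 | 101101.
Byte 1: 11101100 = 0xEC.
Byte 2: 10001000 = 0x88.
Byte 3: 10101101 = 0xAD.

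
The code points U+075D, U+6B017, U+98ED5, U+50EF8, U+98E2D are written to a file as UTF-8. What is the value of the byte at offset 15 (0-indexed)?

0x98

U+075D → 2-byte form DD 9D at offsets 0–1.
U+6B017 → 4-byte form F1 AB 80 97 at offsets 2–5.
U+98ED5 → 4-byte form F2 98 BB 95 at offsets 6–9.
U+50EF8 → 4-byte form F1 90 BB B8 at offsets 10–13.
U+98E2D → 4-byte form F2 98 B8 AD at offsets 14–17.
Offset 15 falls in char 5's range; it's byte 2 of F2 98 B8 AD = 0x98.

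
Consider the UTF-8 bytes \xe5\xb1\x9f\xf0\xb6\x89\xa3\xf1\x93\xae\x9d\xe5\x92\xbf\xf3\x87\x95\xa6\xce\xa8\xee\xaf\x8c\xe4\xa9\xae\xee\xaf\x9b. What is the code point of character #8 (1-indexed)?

U+4A6E

Offset 0: leading byte 0xE5 = 11100101 → 3-byte char #1 = E5 B1 9F.
Offset 3: leading byte 0xF0 = 11110000 → 4-byte char #2 = F0 B6 89 A3.
Offset 7: leading byte 0xF1 = 11110001 → 4-byte char #3 = F1 93 AE 9D.
Offset 11: leading byte 0xE5 = 11100101 → 3-byte char #4 = E5 92 BF.
Offset 14: leading byte 0xF3 = 11110011 → 4-byte char #5 = F3 87 95 A6.
Offset 18: leading byte 0xCE = 11001110 → 2-byte char #6 = CE A8.
Offset 20: leading byte 0xEE = 11101110 → 3-byte char #7 = EE AF 8C.
Offset 23: leading byte 0xE4 = 11100100 → 3-byte char #8 = E4 A9 AE.
Leading byte 0xE4 = 11100100 matches 1110xxxx → 3-byte sequence.
Byte 1: 0xE4 = 11100100, payload 0100 (4 bits).
Byte 2: 0xA9 = 10101001 (10xxxxxx ✓), payload 101001.
Byte 3: 0xAE = 10101110 (10xxxxxx ✓), payload 101110.
Concatenate: 0100101001101110 = 0x4A6E (16 bits → U+4A6E).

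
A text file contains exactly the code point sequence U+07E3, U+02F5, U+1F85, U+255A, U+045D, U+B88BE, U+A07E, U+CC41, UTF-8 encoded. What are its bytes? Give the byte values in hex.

U+07E3: 2-byte form → DF A3.
U+02F5: 2-byte form → CB B5.
U+1F85: 3-byte form → E1 BE 85.
U+255A: 3-byte form → E2 95 9A.
U+045D: 2-byte form → D1 9D.
U+B88BE: 4-byte form → F2 B8 A2 BE.
U+A07E: 3-byte form → EA 81 BE.
U+CC41: 3-byte form → EC B1 81.
Concatenated (22 bytes): DF A3 CB B5 E1 BE 85 E2 95 9A D1 9D F2 B8 A2 BE EA 81 BE EC B1 81.

DF A3 CB B5 E1 BE 85 E2 95 9A D1 9D F2 B8 A2 BE EA 81 BE EC B1 81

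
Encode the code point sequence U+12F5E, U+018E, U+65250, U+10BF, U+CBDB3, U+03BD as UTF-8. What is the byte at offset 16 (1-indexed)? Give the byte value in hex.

1-indexed offset 16 is 0-indexed offset 15.
U+12F5E → 4-byte form F0 92 BD 9E at offsets 0–3.
U+018E → 2-byte form C6 8E at offsets 4–5.
U+65250 → 4-byte form F1 A5 89 90 at offsets 6–9.
U+10BF → 3-byte form E1 82 BF at offsets 10–12.
U+CBDB3 → 4-byte form F3 8B B6 B3 at offsets 13–16.
Offset 15 falls in char 5's range; it's byte 3 of F3 8B B6 B3 = 0xB6.

0xB6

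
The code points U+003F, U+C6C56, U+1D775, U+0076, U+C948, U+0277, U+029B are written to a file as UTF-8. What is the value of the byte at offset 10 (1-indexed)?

1-indexed offset 10 is 0-indexed offset 9.
U+003F → 1-byte form 3F at offsets 0–0.
U+C6C56 → 4-byte form F3 86 B1 96 at offsets 1–4.
U+1D775 → 4-byte form F0 9D 9D B5 at offsets 5–8.
U+0076 → 1-byte form 76 at offsets 9–9.
Offset 9 falls in char 4's range; it's byte 1 of 76 = 0x76.

0x76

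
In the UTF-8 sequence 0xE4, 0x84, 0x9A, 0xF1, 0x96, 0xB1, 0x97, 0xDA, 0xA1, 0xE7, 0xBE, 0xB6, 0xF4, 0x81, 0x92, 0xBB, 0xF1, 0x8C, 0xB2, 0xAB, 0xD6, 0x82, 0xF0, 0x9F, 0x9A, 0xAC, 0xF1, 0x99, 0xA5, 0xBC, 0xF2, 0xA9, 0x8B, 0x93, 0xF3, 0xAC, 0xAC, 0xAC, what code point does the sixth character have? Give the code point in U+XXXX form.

Offset 0: leading byte 0xE4 = 11100100 → 3-byte char #1 = E4 84 9A.
Offset 3: leading byte 0xF1 = 11110001 → 4-byte char #2 = F1 96 B1 97.
Offset 7: leading byte 0xDA = 11011010 → 2-byte char #3 = DA A1.
Offset 9: leading byte 0xE7 = 11100111 → 3-byte char #4 = E7 BE B6.
Offset 12: leading byte 0xF4 = 11110100 → 4-byte char #5 = F4 81 92 BB.
Offset 16: leading byte 0xF1 = 11110001 → 4-byte char #6 = F1 8C B2 AB.
Leading byte 0xF1 = 11110001 matches 11110xxx → 4-byte sequence.
Byte 1: 0xF1 = 11110001, payload 001 (3 bits).
Byte 2: 0x8C = 10001100 (10xxxxxx ✓), payload 001100.
Byte 3: 0xB2 = 10110010 (10xxxxxx ✓), payload 110010.
Byte 4: 0xAB = 10101011 (10xxxxxx ✓), payload 101011.
Concatenate: 001001100110010101011 = 0x4CCAB (21 bits → U+4CCAB).

U+4CCAB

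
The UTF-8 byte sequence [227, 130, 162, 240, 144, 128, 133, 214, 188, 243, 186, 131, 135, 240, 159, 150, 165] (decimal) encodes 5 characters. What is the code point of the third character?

U+05BC

Offset 0: leading byte 0xE3 = 11100011 → 3-byte char #1 = E3 82 A2.
Offset 3: leading byte 0xF0 = 11110000 → 4-byte char #2 = F0 90 80 85.
Offset 7: leading byte 0xD6 = 11010110 → 2-byte char #3 = D6 BC.
Leading byte 0xD6 = 11010110 matches 110xxxxx → 2-byte sequence.
Byte 1: 0xD6 = 11010110, payload 10110 (5 bits).
Byte 2: 0xBC = 10111100 (10xxxxxx ✓), payload 111100.
Concatenate: 10110111100 = 0x5BC (11 bits → U+05BC).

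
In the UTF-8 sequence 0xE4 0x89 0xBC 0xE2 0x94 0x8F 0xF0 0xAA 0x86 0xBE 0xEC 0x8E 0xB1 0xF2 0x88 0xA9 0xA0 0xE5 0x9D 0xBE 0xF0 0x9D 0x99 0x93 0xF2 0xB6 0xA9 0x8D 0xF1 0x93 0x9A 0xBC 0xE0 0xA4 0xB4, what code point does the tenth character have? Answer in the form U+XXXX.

U+0934

Offset 0: leading byte 0xE4 = 11100100 → 3-byte char #1 = E4 89 BC.
Offset 3: leading byte 0xE2 = 11100010 → 3-byte char #2 = E2 94 8F.
Offset 6: leading byte 0xF0 = 11110000 → 4-byte char #3 = F0 AA 86 BE.
Offset 10: leading byte 0xEC = 11101100 → 3-byte char #4 = EC 8E B1.
Offset 13: leading byte 0xF2 = 11110010 → 4-byte char #5 = F2 88 A9 A0.
Offset 17: leading byte 0xE5 = 11100101 → 3-byte char #6 = E5 9D BE.
Offset 20: leading byte 0xF0 = 11110000 → 4-byte char #7 = F0 9D 99 93.
Offset 24: leading byte 0xF2 = 11110010 → 4-byte char #8 = F2 B6 A9 8D.
Offset 28: leading byte 0xF1 = 11110001 → 4-byte char #9 = F1 93 9A BC.
Offset 32: leading byte 0xE0 = 11100000 → 3-byte char #10 = E0 A4 B4.
Leading byte 0xE0 = 11100000 matches 1110xxxx → 3-byte sequence.
Byte 1: 0xE0 = 11100000, payload 0000 (4 bits).
Byte 2: 0xA4 = 10100100 (10xxxxxx ✓), payload 100100.
Byte 3: 0xB4 = 10110100 (10xxxxxx ✓), payload 110100.
Concatenate: 0000100100110100 = 0x934 (16 bits → U+0934).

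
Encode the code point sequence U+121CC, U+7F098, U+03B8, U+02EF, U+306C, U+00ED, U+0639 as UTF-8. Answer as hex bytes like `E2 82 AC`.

U+121CC: 4-byte form → F0 92 87 8C.
U+7F098: 4-byte form → F1 BF 82 98.
U+03B8: 2-byte form → CE B8.
U+02EF: 2-byte form → CB AF.
U+306C: 3-byte form → E3 81 AC.
U+00ED: 2-byte form → C3 AD.
U+0639: 2-byte form → D8 B9.
Concatenated (19 bytes): F0 92 87 8C F1 BF 82 98 CE B8 CB AF E3 81 AC C3 AD D8 B9.

F0 92 87 8C F1 BF 82 98 CE B8 CB AF E3 81 AC C3 AD D8 B9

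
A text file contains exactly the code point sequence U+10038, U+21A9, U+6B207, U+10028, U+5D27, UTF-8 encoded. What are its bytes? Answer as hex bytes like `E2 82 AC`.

F0 90 80 B8 E2 86 A9 F1 AB 88 87 F0 90 80 A8 E5 B4 A7

U+10038: 4-byte form → F0 90 80 B8.
U+21A9: 3-byte form → E2 86 A9.
U+6B207: 4-byte form → F1 AB 88 87.
U+10028: 4-byte form → F0 90 80 A8.
U+5D27: 3-byte form → E5 B4 A7.
Concatenated (18 bytes): F0 90 80 B8 E2 86 A9 F1 AB 88 87 F0 90 80 A8 E5 B4 A7.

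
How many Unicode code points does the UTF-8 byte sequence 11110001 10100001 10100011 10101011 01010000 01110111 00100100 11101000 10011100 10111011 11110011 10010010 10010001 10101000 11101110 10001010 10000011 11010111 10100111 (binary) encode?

8

Byte at offset 0: 0xF1 = 11110001 → 4-byte char (#1). Advance 4.
Byte at offset 4: 0x50 = 01010000 → 1-byte char (#2). Advance 1.
Byte at offset 5: 0x77 = 01110111 → 1-byte char (#3). Advance 1.
Byte at offset 6: 0x24 = 00100100 → 1-byte char (#4). Advance 1.
Byte at offset 7: 0xE8 = 11101000 → 3-byte char (#5). Advance 3.
Byte at offset 10: 0xF3 = 11110011 → 4-byte char (#6). Advance 4.
Byte at offset 14: 0xEE = 11101110 → 3-byte char (#7). Advance 3.
Byte at offset 17: 0xD7 = 11010111 → 2-byte char (#8). Advance 2.
Reached end at offset 19 after 8 code points.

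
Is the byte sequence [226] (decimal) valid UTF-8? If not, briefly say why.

Leading byte 0xE2 = 11100010 → 3-byte form, but only 1 byte is present.

invalid (sequence truncated)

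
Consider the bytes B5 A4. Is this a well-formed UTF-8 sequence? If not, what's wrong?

Byte 0xB5 = 10110101 has the form 10xxxxxx — a continuation byte — but there is no preceding leading byte.

invalid (continuation byte with no leading byte)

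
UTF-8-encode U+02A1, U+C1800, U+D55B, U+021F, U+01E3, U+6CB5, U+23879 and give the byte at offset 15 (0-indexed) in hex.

0xB5

U+02A1 → 2-byte form CA A1 at offsets 0–1.
U+C1800 → 4-byte form F3 81 A0 80 at offsets 2–5.
U+D55B → 3-byte form ED 95 9B at offsets 6–8.
U+021F → 2-byte form C8 9F at offsets 9–10.
U+01E3 → 2-byte form C7 A3 at offsets 11–12.
U+6CB5 → 3-byte form E6 B2 B5 at offsets 13–15.
Offset 15 falls in char 6's range; it's byte 3 of E6 B2 B5 = 0xB5.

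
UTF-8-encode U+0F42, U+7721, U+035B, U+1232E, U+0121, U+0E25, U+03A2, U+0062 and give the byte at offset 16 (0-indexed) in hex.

0xA5

U+0F42 → 3-byte form E0 BD 82 at offsets 0–2.
U+7721 → 3-byte form E7 9C A1 at offsets 3–5.
U+035B → 2-byte form CD 9B at offsets 6–7.
U+1232E → 4-byte form F0 92 8C AE at offsets 8–11.
U+0121 → 2-byte form C4 A1 at offsets 12–13.
U+0E25 → 3-byte form E0 B8 A5 at offsets 14–16.
Offset 16 falls in char 6's range; it's byte 3 of E0 B8 A5 = 0xA5.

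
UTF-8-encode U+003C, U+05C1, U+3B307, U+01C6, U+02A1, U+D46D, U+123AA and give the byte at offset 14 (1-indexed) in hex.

1-indexed offset 14 is 0-indexed offset 13.
U+003C → 1-byte form 3C at offsets 0–0.
U+05C1 → 2-byte form D7 81 at offsets 1–2.
U+3B307 → 4-byte form F0 BB 8C 87 at offsets 3–6.
U+01C6 → 2-byte form C7 86 at offsets 7–8.
U+02A1 → 2-byte form CA A1 at offsets 9–10.
U+D46D → 3-byte form ED 91 AD at offsets 11–13.
Offset 13 falls in char 6's range; it's byte 3 of ED 91 AD = 0xAD.

0xAD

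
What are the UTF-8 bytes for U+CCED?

U+CCED = 0xCCED = 52461 decimal. In range U+0800–U+FFFF → 3-byte form: 1110xxxx 10xxxxxx 10xxxxxx.
Binary (16 bits): 1100110011101101.
Split 4+6+6: 1100 | 110011 | 101101.
Byte 1: 11101100 = 0xEC.
Byte 2: 10110011 = 0xB3.
Byte 3: 10101101 = 0xAD.

EC B3 AD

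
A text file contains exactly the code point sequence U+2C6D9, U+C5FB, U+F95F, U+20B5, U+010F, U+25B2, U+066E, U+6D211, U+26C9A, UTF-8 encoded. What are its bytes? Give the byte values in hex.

F0 AC 9B 99 EC 97 BB EF A5 9F E2 82 B5 C4 8F E2 96 B2 D9 AE F1 AD 88 91 F0 A6 B2 9A

U+2C6D9: 4-byte form → F0 AC 9B 99.
U+C5FB: 3-byte form → EC 97 BB.
U+F95F: 3-byte form → EF A5 9F.
U+20B5: 3-byte form → E2 82 B5.
U+010F: 2-byte form → C4 8F.
U+25B2: 3-byte form → E2 96 B2.
U+066E: 2-byte form → D9 AE.
U+6D211: 4-byte form → F1 AD 88 91.
U+26C9A: 4-byte form → F0 A6 B2 9A.
Concatenated (28 bytes): F0 AC 9B 99 EC 97 BB EF A5 9F E2 82 B5 C4 8F E2 96 B2 D9 AE F1 AD 88 91 F0 A6 B2 9A.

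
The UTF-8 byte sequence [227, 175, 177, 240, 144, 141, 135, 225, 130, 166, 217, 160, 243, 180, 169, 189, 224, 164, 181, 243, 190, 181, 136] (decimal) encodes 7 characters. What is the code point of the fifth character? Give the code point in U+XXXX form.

U+F4A7D

Offset 0: leading byte 0xE3 = 11100011 → 3-byte char #1 = E3 AF B1.
Offset 3: leading byte 0xF0 = 11110000 → 4-byte char #2 = F0 90 8D 87.
Offset 7: leading byte 0xE1 = 11100001 → 3-byte char #3 = E1 82 A6.
Offset 10: leading byte 0xD9 = 11011001 → 2-byte char #4 = D9 A0.
Offset 12: leading byte 0xF3 = 11110011 → 4-byte char #5 = F3 B4 A9 BD.
Leading byte 0xF3 = 11110011 matches 11110xxx → 4-byte sequence.
Byte 1: 0xF3 = 11110011, payload 011 (3 bits).
Byte 2: 0xB4 = 10110100 (10xxxxxx ✓), payload 110100.
Byte 3: 0xA9 = 10101001 (10xxxxxx ✓), payload 101001.
Byte 4: 0xBD = 10111101 (10xxxxxx ✓), payload 111101.
Concatenate: 011110100101001111101 = 0xF4A7D (21 bits → U+F4A7D).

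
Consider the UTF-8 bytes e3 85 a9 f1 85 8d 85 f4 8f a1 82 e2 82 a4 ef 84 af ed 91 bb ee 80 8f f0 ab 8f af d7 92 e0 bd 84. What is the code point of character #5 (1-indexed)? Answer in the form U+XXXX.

U+F12F

Offset 0: leading byte 0xE3 = 11100011 → 3-byte char #1 = E3 85 A9.
Offset 3: leading byte 0xF1 = 11110001 → 4-byte char #2 = F1 85 8D 85.
Offset 7: leading byte 0xF4 = 11110100 → 4-byte char #3 = F4 8F A1 82.
Offset 11: leading byte 0xE2 = 11100010 → 3-byte char #4 = E2 82 A4.
Offset 14: leading byte 0xEF = 11101111 → 3-byte char #5 = EF 84 AF.
Leading byte 0xEF = 11101111 matches 1110xxxx → 3-byte sequence.
Byte 1: 0xEF = 11101111, payload 1111 (4 bits).
Byte 2: 0x84 = 10000100 (10xxxxxx ✓), payload 000100.
Byte 3: 0xAF = 10101111 (10xxxxxx ✓), payload 101111.
Concatenate: 1111000100101111 = 0xF12F (16 bits → U+F12F).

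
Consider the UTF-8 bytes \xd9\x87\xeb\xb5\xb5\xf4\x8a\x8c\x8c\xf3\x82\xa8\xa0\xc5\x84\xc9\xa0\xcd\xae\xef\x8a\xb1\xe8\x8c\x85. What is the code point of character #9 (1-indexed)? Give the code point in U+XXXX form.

Offset 0: leading byte 0xD9 = 11011001 → 2-byte char #1 = D9 87.
Offset 2: leading byte 0xEB = 11101011 → 3-byte char #2 = EB B5 B5.
Offset 5: leading byte 0xF4 = 11110100 → 4-byte char #3 = F4 8A 8C 8C.
Offset 9: leading byte 0xF3 = 11110011 → 4-byte char #4 = F3 82 A8 A0.
Offset 13: leading byte 0xC5 = 11000101 → 2-byte char #5 = C5 84.
Offset 15: leading byte 0xC9 = 11001001 → 2-byte char #6 = C9 A0.
Offset 17: leading byte 0xCD = 11001101 → 2-byte char #7 = CD AE.
Offset 19: leading byte 0xEF = 11101111 → 3-byte char #8 = EF 8A B1.
Offset 22: leading byte 0xE8 = 11101000 → 3-byte char #9 = E8 8C 85.
Leading byte 0xE8 = 11101000 matches 1110xxxx → 3-byte sequence.
Byte 1: 0xE8 = 11101000, payload 1000 (4 bits).
Byte 2: 0x8C = 10001100 (10xxxxxx ✓), payload 001100.
Byte 3: 0x85 = 10000101 (10xxxxxx ✓), payload 000101.
Concatenate: 1000001100000101 = 0x8305 (16 bits → U+8305).

U+8305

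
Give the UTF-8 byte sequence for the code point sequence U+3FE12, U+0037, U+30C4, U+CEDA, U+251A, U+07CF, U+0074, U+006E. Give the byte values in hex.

U+3FE12: 4-byte form → F0 BF B8 92.
U+0037: 1-byte form → 37.
U+30C4: 3-byte form → E3 83 84.
U+CEDA: 3-byte form → EC BB 9A.
U+251A: 3-byte form → E2 94 9A.
U+07CF: 2-byte form → DF 8F.
U+0074: 1-byte form → 74.
U+006E: 1-byte form → 6E.
Concatenated (18 bytes): F0 BF B8 92 37 E3 83 84 EC BB 9A E2 94 9A DF 8F 74 6E.

F0 BF B8 92 37 E3 83 84 EC BB 9A E2 94 9A DF 8F 74 6E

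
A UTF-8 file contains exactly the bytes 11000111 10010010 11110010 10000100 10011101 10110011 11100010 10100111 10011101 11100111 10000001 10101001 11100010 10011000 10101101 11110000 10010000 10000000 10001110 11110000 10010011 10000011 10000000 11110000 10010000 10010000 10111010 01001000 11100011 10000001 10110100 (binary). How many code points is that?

Byte at offset 0: 0xC7 = 11000111 → 2-byte char (#1). Advance 2.
Byte at offset 2: 0xF2 = 11110010 → 4-byte char (#2). Advance 4.
Byte at offset 6: 0xE2 = 11100010 → 3-byte char (#3). Advance 3.
Byte at offset 9: 0xE7 = 11100111 → 3-byte char (#4). Advance 3.
Byte at offset 12: 0xE2 = 11100010 → 3-byte char (#5). Advance 3.
Byte at offset 15: 0xF0 = 11110000 → 4-byte char (#6). Advance 4.
Byte at offset 19: 0xF0 = 11110000 → 4-byte char (#7). Advance 4.
Byte at offset 23: 0xF0 = 11110000 → 4-byte char (#8). Advance 4.
Byte at offset 27: 0x48 = 01001000 → 1-byte char (#9). Advance 1.
Byte at offset 28: 0xE3 = 11100011 → 3-byte char (#10). Advance 3.
Reached end at offset 31 after 10 code points.

10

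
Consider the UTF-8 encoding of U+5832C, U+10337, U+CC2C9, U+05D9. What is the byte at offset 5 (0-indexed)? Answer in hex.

0x90

U+5832C → 4-byte form F1 98 8C AC at offsets 0–3.
U+10337 → 4-byte form F0 90 8C B7 at offsets 4–7.
Offset 5 falls in char 2's range; it's byte 2 of F0 90 8C B7 = 0x90.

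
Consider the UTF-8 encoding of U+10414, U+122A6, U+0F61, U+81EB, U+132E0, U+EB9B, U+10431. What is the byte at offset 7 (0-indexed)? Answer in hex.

0xA6

U+10414 → 4-byte form F0 90 90 94 at offsets 0–3.
U+122A6 → 4-byte form F0 92 8A A6 at offsets 4–7.
Offset 7 falls in char 2's range; it's byte 4 of F0 92 8A A6 = 0xA6.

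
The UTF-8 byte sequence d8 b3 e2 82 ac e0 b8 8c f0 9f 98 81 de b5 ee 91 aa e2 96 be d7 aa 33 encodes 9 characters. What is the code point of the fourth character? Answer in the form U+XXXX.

U+1F601

Offset 0: leading byte 0xD8 = 11011000 → 2-byte char #1 = D8 B3.
Offset 2: leading byte 0xE2 = 11100010 → 3-byte char #2 = E2 82 AC.
Offset 5: leading byte 0xE0 = 11100000 → 3-byte char #3 = E0 B8 8C.
Offset 8: leading byte 0xF0 = 11110000 → 4-byte char #4 = F0 9F 98 81.
Leading byte 0xF0 = 11110000 matches 11110xxx → 4-byte sequence.
Byte 1: 0xF0 = 11110000, payload 000 (3 bits).
Byte 2: 0x9F = 10011111 (10xxxxxx ✓), payload 011111.
Byte 3: 0x98 = 10011000 (10xxxxxx ✓), payload 011000.
Byte 4: 0x81 = 10000001 (10xxxxxx ✓), payload 000001.
Concatenate: 000011111011000000001 = 0x1F601 (21 bits → U+1F601).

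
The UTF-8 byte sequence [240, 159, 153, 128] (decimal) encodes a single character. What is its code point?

Leading byte 0xF0 = 11110000 matches 11110xxx → 4-byte sequence.
Byte 1: 0xF0 = 11110000, payload 000 (3 bits).
Byte 2: 0x9F = 10011111 (10xxxxxx ✓), payload 011111.
Byte 3: 0x99 = 10011001 (10xxxxxx ✓), payload 011001.
Byte 4: 0x80 = 10000000 (10xxxxxx ✓), payload 000000.
Concatenate: 000011111011001000000 = 0x1F640 (21 bits → U+1F640).

U+1F640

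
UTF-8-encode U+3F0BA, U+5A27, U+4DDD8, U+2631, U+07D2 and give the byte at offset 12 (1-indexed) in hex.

0xE2

1-indexed offset 12 is 0-indexed offset 11.
U+3F0BA → 4-byte form F0 BF 82 BA at offsets 0–3.
U+5A27 → 3-byte form E5 A8 A7 at offsets 4–6.
U+4DDD8 → 4-byte form F1 8D B7 98 at offsets 7–10.
U+2631 → 3-byte form E2 98 B1 at offsets 11–13.
Offset 11 falls in char 4's range; it's byte 1 of E2 98 B1 = 0xE2.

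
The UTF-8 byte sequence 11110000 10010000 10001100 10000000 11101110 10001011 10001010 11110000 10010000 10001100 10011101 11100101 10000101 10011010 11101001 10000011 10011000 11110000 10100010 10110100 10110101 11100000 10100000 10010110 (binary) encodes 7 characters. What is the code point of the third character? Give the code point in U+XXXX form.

U+1031D

Offset 0: leading byte 0xF0 = 11110000 → 4-byte char #1 = F0 90 8C 80.
Offset 4: leading byte 0xEE = 11101110 → 3-byte char #2 = EE 8B 8A.
Offset 7: leading byte 0xF0 = 11110000 → 4-byte char #3 = F0 90 8C 9D.
Leading byte 0xF0 = 11110000 matches 11110xxx → 4-byte sequence.
Byte 1: 0xF0 = 11110000, payload 000 (3 bits).
Byte 2: 0x90 = 10010000 (10xxxxxx ✓), payload 010000.
Byte 3: 0x8C = 10001100 (10xxxxxx ✓), payload 001100.
Byte 4: 0x9D = 10011101 (10xxxxxx ✓), payload 011101.
Concatenate: 000010000001100011101 = 0x1031D (21 bits → U+1031D).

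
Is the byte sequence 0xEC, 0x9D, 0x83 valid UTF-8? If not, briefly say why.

Leading byte 0xEC = 11101100 → 3-byte form.
Continuation bytes 0x9D=10011101, 0x83=10000011 all match 10xxxxxx.
Decoded value 0xC743 is ≥ 0x800 (shortest form) and not a surrogate.

valid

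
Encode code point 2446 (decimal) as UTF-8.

U+098E = 0x98E = 2446 decimal. In range U+0800–U+FFFF → 3-byte form: 1110xxxx 10xxxxxx 10xxxxxx.
Binary (16 bits): 0000100110001110.
Split 4+6+6: 0000 | 100110 | 001110.
Byte 1: 11100000 = 0xE0.
Byte 2: 10100110 = 0xA6.
Byte 3: 10001110 = 0x8E.

E0 A6 8E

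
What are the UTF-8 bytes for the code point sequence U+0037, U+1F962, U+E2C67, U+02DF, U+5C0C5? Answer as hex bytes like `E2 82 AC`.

37 F0 9F A5 A2 F3 A2 B1 A7 CB 9F F1 9C 83 85

U+0037: 1-byte form → 37.
U+1F962: 4-byte form → F0 9F A5 A2.
U+E2C67: 4-byte form → F3 A2 B1 A7.
U+02DF: 2-byte form → CB 9F.
U+5C0C5: 4-byte form → F1 9C 83 85.
Concatenated (15 bytes): 37 F0 9F A5 A2 F3 A2 B1 A7 CB 9F F1 9C 83 85.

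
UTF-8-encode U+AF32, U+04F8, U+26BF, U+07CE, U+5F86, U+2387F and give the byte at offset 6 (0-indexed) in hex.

U+AF32 → 3-byte form EA BC B2 at offsets 0–2.
U+04F8 → 2-byte form D3 B8 at offsets 3–4.
U+26BF → 3-byte form E2 9A BF at offsets 5–7.
Offset 6 falls in char 3's range; it's byte 2 of E2 9A BF = 0x9A.

0x9A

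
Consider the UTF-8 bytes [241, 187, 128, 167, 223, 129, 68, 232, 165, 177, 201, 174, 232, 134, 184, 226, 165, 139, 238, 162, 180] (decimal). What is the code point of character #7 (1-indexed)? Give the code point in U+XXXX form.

U+294B

Offset 0: leading byte 0xF1 = 11110001 → 4-byte char #1 = F1 BB 80 A7.
Offset 4: leading byte 0xDF = 11011111 → 2-byte char #2 = DF 81.
Offset 6: leading byte 0x44 = 01000100 → 1-byte char #3 = 44.
Offset 7: leading byte 0xE8 = 11101000 → 3-byte char #4 = E8 A5 B1.
Offset 10: leading byte 0xC9 = 11001001 → 2-byte char #5 = C9 AE.
Offset 12: leading byte 0xE8 = 11101000 → 3-byte char #6 = E8 86 B8.
Offset 15: leading byte 0xE2 = 11100010 → 3-byte char #7 = E2 A5 8B.
Leading byte 0xE2 = 11100010 matches 1110xxxx → 3-byte sequence.
Byte 1: 0xE2 = 11100010, payload 0010 (4 bits).
Byte 2: 0xA5 = 10100101 (10xxxxxx ✓), payload 100101.
Byte 3: 0x8B = 10001011 (10xxxxxx ✓), payload 001011.
Concatenate: 0010100101001011 = 0x294B (16 bits → U+294B).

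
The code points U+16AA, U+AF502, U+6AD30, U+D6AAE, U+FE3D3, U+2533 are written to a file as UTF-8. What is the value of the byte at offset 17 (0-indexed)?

U+16AA → 3-byte form E1 9A AA at offsets 0–2.
U+AF502 → 4-byte form F2 AF 94 82 at offsets 3–6.
U+6AD30 → 4-byte form F1 AA B4 B0 at offsets 7–10.
U+D6AAE → 4-byte form F3 96 AA AE at offsets 11–14.
U+FE3D3 → 4-byte form F3 BE 8F 93 at offsets 15–18.
Offset 17 falls in char 5's range; it's byte 3 of F3 BE 8F 93 = 0x8F.

0x8F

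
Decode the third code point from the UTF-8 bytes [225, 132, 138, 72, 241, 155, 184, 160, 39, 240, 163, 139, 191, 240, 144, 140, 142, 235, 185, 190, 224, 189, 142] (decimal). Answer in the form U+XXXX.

Offset 0: leading byte 0xE1 = 11100001 → 3-byte char #1 = E1 84 8A.
Offset 3: leading byte 0x48 = 01001000 → 1-byte char #2 = 48.
Offset 4: leading byte 0xF1 = 11110001 → 4-byte char #3 = F1 9B B8 A0.
Leading byte 0xF1 = 11110001 matches 11110xxx → 4-byte sequence.
Byte 1: 0xF1 = 11110001, payload 001 (3 bits).
Byte 2: 0x9B = 10011011 (10xxxxxx ✓), payload 011011.
Byte 3: 0xB8 = 10111000 (10xxxxxx ✓), payload 111000.
Byte 4: 0xA0 = 10100000 (10xxxxxx ✓), payload 100000.
Concatenate: 001011011111000100000 = 0x5BE20 (21 bits → U+5BE20).

U+5BE20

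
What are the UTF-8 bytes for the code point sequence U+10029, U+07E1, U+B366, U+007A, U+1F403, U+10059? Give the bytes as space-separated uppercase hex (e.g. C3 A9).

U+10029: 4-byte form → F0 90 80 A9.
U+07E1: 2-byte form → DF A1.
U+B366: 3-byte form → EB 8D A6.
U+007A: 1-byte form → 7A.
U+1F403: 4-byte form → F0 9F 90 83.
U+10059: 4-byte form → F0 90 81 99.
Concatenated (18 bytes): F0 90 80 A9 DF A1 EB 8D A6 7A F0 9F 90 83 F0 90 81 99.

F0 90 80 A9 DF A1 EB 8D A6 7A F0 9F 90 83 F0 90 81 99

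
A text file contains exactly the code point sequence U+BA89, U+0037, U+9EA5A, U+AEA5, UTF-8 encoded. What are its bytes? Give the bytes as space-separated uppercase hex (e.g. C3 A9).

U+BA89: 3-byte form → EB AA 89.
U+0037: 1-byte form → 37.
U+9EA5A: 4-byte form → F2 9E A9 9A.
U+AEA5: 3-byte form → EA BA A5.
Concatenated (11 bytes): EB AA 89 37 F2 9E A9 9A EA BA A5.

EB AA 89 37 F2 9E A9 9A EA BA A5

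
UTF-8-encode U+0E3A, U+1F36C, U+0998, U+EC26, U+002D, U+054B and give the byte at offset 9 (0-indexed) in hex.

0x98

U+0E3A → 3-byte form E0 B8 BA at offsets 0–2.
U+1F36C → 4-byte form F0 9F 8D AC at offsets 3–6.
U+0998 → 3-byte form E0 A6 98 at offsets 7–9.
Offset 9 falls in char 3's range; it's byte 3 of E0 A6 98 = 0x98.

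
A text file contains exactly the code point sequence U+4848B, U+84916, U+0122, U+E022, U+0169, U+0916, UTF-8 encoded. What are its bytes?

F1 88 92 8B F2 84 A4 96 C4 A2 EE 80 A2 C5 A9 E0 A4 96

U+4848B: 4-byte form → F1 88 92 8B.
U+84916: 4-byte form → F2 84 A4 96.
U+0122: 2-byte form → C4 A2.
U+E022: 3-byte form → EE 80 A2.
U+0169: 2-byte form → C5 A9.
U+0916: 3-byte form → E0 A4 96.
Concatenated (18 bytes): F1 88 92 8B F2 84 A4 96 C4 A2 EE 80 A2 C5 A9 E0 A4 96.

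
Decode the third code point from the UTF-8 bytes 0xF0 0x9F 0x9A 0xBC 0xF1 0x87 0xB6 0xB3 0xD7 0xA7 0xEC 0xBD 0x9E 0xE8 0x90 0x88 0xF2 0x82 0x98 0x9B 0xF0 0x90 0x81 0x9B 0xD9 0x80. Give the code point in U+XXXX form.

Offset 0: leading byte 0xF0 = 11110000 → 4-byte char #1 = F0 9F 9A BC.
Offset 4: leading byte 0xF1 = 11110001 → 4-byte char #2 = F1 87 B6 B3.
Offset 8: leading byte 0xD7 = 11010111 → 2-byte char #3 = D7 A7.
Leading byte 0xD7 = 11010111 matches 110xxxxx → 2-byte sequence.
Byte 1: 0xD7 = 11010111, payload 10111 (5 bits).
Byte 2: 0xA7 = 10100111 (10xxxxxx ✓), payload 100111.
Concatenate: 10111100111 = 0x5E7 (11 bits → U+05E7).

U+05E7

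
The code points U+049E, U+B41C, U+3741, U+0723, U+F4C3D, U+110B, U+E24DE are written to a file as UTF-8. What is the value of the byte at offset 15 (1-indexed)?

0xE1

1-indexed offset 15 is 0-indexed offset 14.
U+049E → 2-byte form D2 9E at offsets 0–1.
U+B41C → 3-byte form EB 90 9C at offsets 2–4.
U+3741 → 3-byte form E3 9D 81 at offsets 5–7.
U+0723 → 2-byte form DC A3 at offsets 8–9.
U+F4C3D → 4-byte form F3 B4 B0 BD at offsets 10–13.
U+110B → 3-byte form E1 84 8B at offsets 14–16.
Offset 14 falls in char 6's range; it's byte 1 of E1 84 8B = 0xE1.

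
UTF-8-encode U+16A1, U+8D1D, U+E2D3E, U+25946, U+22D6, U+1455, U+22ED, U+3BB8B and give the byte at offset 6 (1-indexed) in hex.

0x9D

1-indexed offset 6 is 0-indexed offset 5.
U+16A1 → 3-byte form E1 9A A1 at offsets 0–2.
U+8D1D → 3-byte form E8 B4 9D at offsets 3–5.
Offset 5 falls in char 2's range; it's byte 3 of E8 B4 9D = 0x9D.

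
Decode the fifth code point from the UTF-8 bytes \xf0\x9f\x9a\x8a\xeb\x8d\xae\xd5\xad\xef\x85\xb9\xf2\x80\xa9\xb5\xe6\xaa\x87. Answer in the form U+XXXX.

U+80A75

Offset 0: leading byte 0xF0 = 11110000 → 4-byte char #1 = F0 9F 9A 8A.
Offset 4: leading byte 0xEB = 11101011 → 3-byte char #2 = EB 8D AE.
Offset 7: leading byte 0xD5 = 11010101 → 2-byte char #3 = D5 AD.
Offset 9: leading byte 0xEF = 11101111 → 3-byte char #4 = EF 85 B9.
Offset 12: leading byte 0xF2 = 11110010 → 4-byte char #5 = F2 80 A9 B5.
Leading byte 0xF2 = 11110010 matches 11110xxx → 4-byte sequence.
Byte 1: 0xF2 = 11110010, payload 010 (3 bits).
Byte 2: 0x80 = 10000000 (10xxxxxx ✓), payload 000000.
Byte 3: 0xA9 = 10101001 (10xxxxxx ✓), payload 101001.
Byte 4: 0xB5 = 10110101 (10xxxxxx ✓), payload 110101.
Concatenate: 010000000101001110101 = 0x80A75 (21 bits → U+80A75).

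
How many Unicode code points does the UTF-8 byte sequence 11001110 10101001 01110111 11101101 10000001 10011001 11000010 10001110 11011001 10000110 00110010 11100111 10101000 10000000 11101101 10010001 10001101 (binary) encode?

8

Byte at offset 0: 0xCE = 11001110 → 2-byte char (#1). Advance 2.
Byte at offset 2: 0x77 = 01110111 → 1-byte char (#2). Advance 1.
Byte at offset 3: 0xED = 11101101 → 3-byte char (#3). Advance 3.
Byte at offset 6: 0xC2 = 11000010 → 2-byte char (#4). Advance 2.
Byte at offset 8: 0xD9 = 11011001 → 2-byte char (#5). Advance 2.
Byte at offset 10: 0x32 = 00110010 → 1-byte char (#6). Advance 1.
Byte at offset 11: 0xE7 = 11100111 → 3-byte char (#7). Advance 3.
Byte at offset 14: 0xED = 11101101 → 3-byte char (#8). Advance 3.
Reached end at offset 17 after 8 code points.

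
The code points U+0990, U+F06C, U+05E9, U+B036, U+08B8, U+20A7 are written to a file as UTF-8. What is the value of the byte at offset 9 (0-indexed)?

U+0990 → 3-byte form E0 A6 90 at offsets 0–2.
U+F06C → 3-byte form EF 81 AC at offsets 3–5.
U+05E9 → 2-byte form D7 A9 at offsets 6–7.
U+B036 → 3-byte form EB 80 B6 at offsets 8–10.
Offset 9 falls in char 4's range; it's byte 2 of EB 80 B6 = 0x80.

0x80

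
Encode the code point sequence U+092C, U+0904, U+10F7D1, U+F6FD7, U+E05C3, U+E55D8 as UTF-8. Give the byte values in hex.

U+092C: 3-byte form → E0 A4 AC.
U+0904: 3-byte form → E0 A4 84.
U+10F7D1: 4-byte form → F4 8F 9F 91.
U+F6FD7: 4-byte form → F3 B6 BF 97.
U+E05C3: 4-byte form → F3 A0 97 83.
U+E55D8: 4-byte form → F3 A5 97 98.
Concatenated (22 bytes): E0 A4 AC E0 A4 84 F4 8F 9F 91 F3 B6 BF 97 F3 A0 97 83 F3 A5 97 98.

E0 A4 AC E0 A4 84 F4 8F 9F 91 F3 B6 BF 97 F3 A0 97 83 F3 A5 97 98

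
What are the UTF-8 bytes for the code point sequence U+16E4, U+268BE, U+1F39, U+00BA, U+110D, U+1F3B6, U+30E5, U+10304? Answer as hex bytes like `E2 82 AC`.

U+16E4: 3-byte form → E1 9B A4.
U+268BE: 4-byte form → F0 A6 A2 BE.
U+1F39: 3-byte form → E1 BC B9.
U+00BA: 2-byte form → C2 BA.
U+110D: 3-byte form → E1 84 8D.
U+1F3B6: 4-byte form → F0 9F 8E B6.
U+30E5: 3-byte form → E3 83 A5.
U+10304: 4-byte form → F0 90 8C 84.
Concatenated (26 bytes): E1 9B A4 F0 A6 A2 BE E1 BC B9 C2 BA E1 84 8D F0 9F 8E B6 E3 83 A5 F0 90 8C 84.

E1 9B A4 F0 A6 A2 BE E1 BC B9 C2 BA E1 84 8D F0 9F 8E B6 E3 83 A5 F0 90 8C 84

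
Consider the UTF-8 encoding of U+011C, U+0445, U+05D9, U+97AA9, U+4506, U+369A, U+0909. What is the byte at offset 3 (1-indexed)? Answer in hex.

1-indexed offset 3 is 0-indexed offset 2.
U+011C → 2-byte form C4 9C at offsets 0–1.
U+0445 → 2-byte form D1 85 at offsets 2–3.
Offset 2 falls in char 2's range; it's byte 1 of D1 85 = 0xD1.

0xD1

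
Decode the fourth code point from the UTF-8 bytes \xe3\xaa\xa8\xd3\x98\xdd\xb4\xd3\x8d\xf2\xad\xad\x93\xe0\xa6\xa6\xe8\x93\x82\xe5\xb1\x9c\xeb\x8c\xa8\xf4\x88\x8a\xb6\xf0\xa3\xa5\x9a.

Offset 0: leading byte 0xE3 = 11100011 → 3-byte char #1 = E3 AA A8.
Offset 3: leading byte 0xD3 = 11010011 → 2-byte char #2 = D3 98.
Offset 5: leading byte 0xDD = 11011101 → 2-byte char #3 = DD B4.
Offset 7: leading byte 0xD3 = 11010011 → 2-byte char #4 = D3 8D.
Leading byte 0xD3 = 11010011 matches 110xxxxx → 2-byte sequence.
Byte 1: 0xD3 = 11010011, payload 10011 (5 bits).
Byte 2: 0x8D = 10001101 (10xxxxxx ✓), payload 001101.
Concatenate: 10011001101 = 0x4CD (11 bits → U+04CD).

U+04CD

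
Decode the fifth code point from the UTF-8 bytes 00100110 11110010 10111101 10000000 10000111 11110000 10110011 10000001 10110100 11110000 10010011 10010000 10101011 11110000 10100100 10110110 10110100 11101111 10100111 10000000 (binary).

U+24DB4

Offset 0: leading byte 0x26 = 00100110 → 1-byte char #1 = 26.
Offset 1: leading byte 0xF2 = 11110010 → 4-byte char #2 = F2 BD 80 87.
Offset 5: leading byte 0xF0 = 11110000 → 4-byte char #3 = F0 B3 81 B4.
Offset 9: leading byte 0xF0 = 11110000 → 4-byte char #4 = F0 93 90 AB.
Offset 13: leading byte 0xF0 = 11110000 → 4-byte char #5 = F0 A4 B6 B4.
Leading byte 0xF0 = 11110000 matches 11110xxx → 4-byte sequence.
Byte 1: 0xF0 = 11110000, payload 000 (3 bits).
Byte 2: 0xA4 = 10100100 (10xxxxxx ✓), payload 100100.
Byte 3: 0xB6 = 10110110 (10xxxxxx ✓), payload 110110.
Byte 4: 0xB4 = 10110100 (10xxxxxx ✓), payload 110100.
Concatenate: 000100100110110110100 = 0x24DB4 (21 bits → U+24DB4).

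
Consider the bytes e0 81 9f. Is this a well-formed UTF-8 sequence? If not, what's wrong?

Leading byte 0xE0 = 11100000 → 3-byte form.
Continuation bytes all match 10xxxxxx. Payload decodes to 0x5F.
But 0x5F < 0x800, the minimum for a 3-byte sequence — this is an overlong encoding.

invalid (overlong encoding)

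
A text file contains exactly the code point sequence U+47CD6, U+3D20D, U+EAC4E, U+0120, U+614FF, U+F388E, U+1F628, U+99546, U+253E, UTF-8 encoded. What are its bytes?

U+47CD6: 4-byte form → F1 87 B3 96.
U+3D20D: 4-byte form → F0 BD 88 8D.
U+EAC4E: 4-byte form → F3 AA B1 8E.
U+0120: 2-byte form → C4 A0.
U+614FF: 4-byte form → F1 A1 93 BF.
U+F388E: 4-byte form → F3 B3 A2 8E.
U+1F628: 4-byte form → F0 9F 98 A8.
U+99546: 4-byte form → F2 99 95 86.
U+253E: 3-byte form → E2 94 BE.
Concatenated (33 bytes): F1 87 B3 96 F0 BD 88 8D F3 AA B1 8E C4 A0 F1 A1 93 BF F3 B3 A2 8E F0 9F 98 A8 F2 99 95 86 E2 94 BE.

F1 87 B3 96 F0 BD 88 8D F3 AA B1 8E C4 A0 F1 A1 93 BF F3 B3 A2 8E F0 9F 98 A8 F2 99 95 86 E2 94 BE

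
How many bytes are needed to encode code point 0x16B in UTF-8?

U+016B = 0x16B. UTF-8 uses 1 byte below 0x80, 2 below 0x800, 3 below 0x10000, 4 up to 0x10FFFF. 0x16B is in U+0080–U+07FF → 2 bytes.

2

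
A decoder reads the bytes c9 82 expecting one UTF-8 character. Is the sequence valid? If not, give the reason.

valid

Leading byte 0xC9 = 11001001 → 2-byte form.
Continuation bytes 0x82=10000010 all match 10xxxxxx.
Decoded value 0x242 is ≥ 0x80 (shortest form) and not a surrogate.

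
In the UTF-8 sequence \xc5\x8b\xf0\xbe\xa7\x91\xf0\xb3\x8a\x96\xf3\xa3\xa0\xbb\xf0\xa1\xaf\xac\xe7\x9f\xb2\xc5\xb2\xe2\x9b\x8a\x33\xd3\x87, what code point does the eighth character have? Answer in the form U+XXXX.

Offset 0: leading byte 0xC5 = 11000101 → 2-byte char #1 = C5 8B.
Offset 2: leading byte 0xF0 = 11110000 → 4-byte char #2 = F0 BE A7 91.
Offset 6: leading byte 0xF0 = 11110000 → 4-byte char #3 = F0 B3 8A 96.
Offset 10: leading byte 0xF3 = 11110011 → 4-byte char #4 = F3 A3 A0 BB.
Offset 14: leading byte 0xF0 = 11110000 → 4-byte char #5 = F0 A1 AF AC.
Offset 18: leading byte 0xE7 = 11100111 → 3-byte char #6 = E7 9F B2.
Offset 21: leading byte 0xC5 = 11000101 → 2-byte char #7 = C5 B2.
Offset 23: leading byte 0xE2 = 11100010 → 3-byte char #8 = E2 9B 8A.
Leading byte 0xE2 = 11100010 matches 1110xxxx → 3-byte sequence.
Byte 1: 0xE2 = 11100010, payload 0010 (4 bits).
Byte 2: 0x9B = 10011011 (10xxxxxx ✓), payload 011011.
Byte 3: 0x8A = 10001010 (10xxxxxx ✓), payload 001010.
Concatenate: 0010011011001010 = 0x26CA (16 bits → U+26CA).

U+26CA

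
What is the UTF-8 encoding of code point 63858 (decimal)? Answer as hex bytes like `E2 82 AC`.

U+F972 = 0xF972 = 63858 decimal. In range U+0800–U+FFFF → 3-byte form: 1110xxxx 10xxxxxx 10xxxxxx.
Binary (16 bits): 1111100101110010.
Split 4+6+6: 1111 | 100101 | 110010.
Byte 1: 11101111 = 0xEF.
Byte 2: 10100101 = 0xA5.
Byte 3: 10110010 = 0xB2.

EF A5 B2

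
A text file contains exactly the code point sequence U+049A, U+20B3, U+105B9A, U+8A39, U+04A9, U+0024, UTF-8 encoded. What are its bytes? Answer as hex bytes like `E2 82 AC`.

U+049A: 2-byte form → D2 9A.
U+20B3: 3-byte form → E2 82 B3.
U+105B9A: 4-byte form → F4 85 AE 9A.
U+8A39: 3-byte form → E8 A8 B9.
U+04A9: 2-byte form → D2 A9.
U+0024: 1-byte form → 24.
Concatenated (15 bytes): D2 9A E2 82 B3 F4 85 AE 9A E8 A8 B9 D2 A9 24.

D2 9A E2 82 B3 F4 85 AE 9A E8 A8 B9 D2 A9 24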